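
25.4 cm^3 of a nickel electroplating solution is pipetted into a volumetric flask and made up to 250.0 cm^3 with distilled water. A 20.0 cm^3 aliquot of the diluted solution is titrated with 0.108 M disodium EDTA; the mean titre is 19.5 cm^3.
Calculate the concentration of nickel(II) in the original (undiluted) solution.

Ni^2+ + EDTA^4- → [Ni(EDTA)]^2-
n(EDTA) = 0.0195 × 0.108 = 2.11 × 10^-3 mol
n(Ni2+) in the aliquot = 2.11 × 10^-3 mol (1:1 ratio)
[Ni2+]_dilute = 2.11 × 10^-3 / 0.0200 = 0.105 mol/L
Dilution factor = 250.0 / 25.4 = 9.843
[Ni2+]_stock = 0.105 × 9.843 = 1.04 mol/L

1.04 M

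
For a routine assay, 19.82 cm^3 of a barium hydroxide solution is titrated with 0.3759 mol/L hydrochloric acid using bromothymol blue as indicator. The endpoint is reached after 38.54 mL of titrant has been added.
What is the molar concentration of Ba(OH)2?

Ba(OH)2 + 2 HCl → BaCl2 + 2 H2O
n(HCl) = 0.03854 L × 0.3759 mol/L = 0.01449 mol
From the 1:2 mole ratio, n(Ba(OH)2) = 1/2 × 0.01449 = 7.244 × 10^-3 mol
[Ba(OH)2] = 7.244 × 10^-3 mol / 0.01982 L = 0.3655 mol/L

0.3655 mol/L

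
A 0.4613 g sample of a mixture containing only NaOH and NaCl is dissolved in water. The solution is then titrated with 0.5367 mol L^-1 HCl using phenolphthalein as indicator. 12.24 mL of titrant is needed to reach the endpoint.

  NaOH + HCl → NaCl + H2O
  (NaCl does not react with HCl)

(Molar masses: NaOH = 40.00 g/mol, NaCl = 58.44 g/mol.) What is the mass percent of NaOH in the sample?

n(HCl) = 0.01224 × 0.5367 = 6.569 × 10^-3 mol
Let x = n(NaOH), y = n(NaCl).
Titrant: 1x = 6.569 × 10^-3;  mass: 40.00x + 58.44y = 0.4613
Solving, x = 6.569 × 10^-3 mol, y = 3.397 × 10^-3 mol
mass of NaOH = 6.569 × 10^-3 × 40.00 = 0.2628 g
% NaOH = 0.2628 / 0.4613 × 100 = 56.96 %

56.96 %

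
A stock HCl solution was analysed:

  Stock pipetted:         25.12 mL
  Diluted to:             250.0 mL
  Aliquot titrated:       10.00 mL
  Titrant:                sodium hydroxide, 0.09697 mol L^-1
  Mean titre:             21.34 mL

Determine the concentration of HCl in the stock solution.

2.059 mol/L

HCl + NaOH → NaCl + H2O
n(NaOH) = 0.02134 × 0.09697 = 2.069 × 10^-3 mol
n(HCl) in the aliquot = 2.069 × 10^-3 mol (1:1 ratio)
[HCl]_dilute = 2.069 × 10^-3 / 0.01000 = 0.2069 mol/L
Dilution factor = 250.0 / 25.12 = 9.952
[HCl]_stock = 0.2069 × 9.952 = 2.059 mol/L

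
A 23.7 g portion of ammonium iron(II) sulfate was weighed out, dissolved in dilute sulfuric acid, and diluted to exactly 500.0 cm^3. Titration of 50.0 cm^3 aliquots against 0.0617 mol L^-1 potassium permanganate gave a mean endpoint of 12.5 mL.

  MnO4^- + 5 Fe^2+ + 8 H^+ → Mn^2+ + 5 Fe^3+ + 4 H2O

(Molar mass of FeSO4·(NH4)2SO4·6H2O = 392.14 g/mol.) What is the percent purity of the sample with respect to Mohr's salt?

63.8 %

n(KMnO4) per titration = 0.0125 × 0.0617 = 7.71 × 10^-4 mol
From the 5:1 ratio, n(FeSO4·(NH4)2SO4·6H2O) in each aliquot = 5/1 × 7.71 × 10^-4 = 3.86 × 10^-3 mol
n(FeSO4·(NH4)2SO4·6H2O) in the whole flask = 3.86 × 10^-3 × 500.0/50.0 = 0.0386 mol
mass of FeSO4·(NH4)2SO4·6H2O = 0.0386 × 392.14 = 15.1 g
% FeSO4·(NH4)2SO4·6H2O = 15.1 / 23.7 × 100 = 63.8 %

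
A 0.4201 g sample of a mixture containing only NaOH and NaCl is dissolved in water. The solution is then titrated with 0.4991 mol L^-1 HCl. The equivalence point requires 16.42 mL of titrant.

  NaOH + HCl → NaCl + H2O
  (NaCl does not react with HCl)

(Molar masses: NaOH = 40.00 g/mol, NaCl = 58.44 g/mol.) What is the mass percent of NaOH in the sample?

78.03 %

n(HCl) = 0.01642 × 0.4991 = 8.195 × 10^-3 mol
Let x = n(NaOH), y = n(NaCl).
Titrant: 1x = 8.195 × 10^-3;  mass: 40.00x + 58.44y = 0.4201
Solving, x = 8.195 × 10^-3 mol, y = 1.579 × 10^-3 mol
mass of NaOH = 8.195 × 10^-3 × 40.00 = 0.3278 g
% NaOH = 0.3278 / 0.4201 × 100 = 78.03 %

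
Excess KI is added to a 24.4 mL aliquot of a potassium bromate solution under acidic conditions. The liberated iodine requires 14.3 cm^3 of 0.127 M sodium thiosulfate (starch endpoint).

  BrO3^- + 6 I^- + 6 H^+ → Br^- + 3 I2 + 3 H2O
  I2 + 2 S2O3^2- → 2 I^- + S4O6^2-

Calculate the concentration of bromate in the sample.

n(S2O3^2-) = 0.0143 × 0.127 = 1.82 × 10^-3 mol
n(I2) = n(S2O3^2-)/2 = 9.08 × 10^-4 mol
From the 1:3 ratio, n(BrO3^-) in the aliquot = 1/3 × 9.08 × 10^-4 = 3.03 × 10^-4 mol
[BrO3^-] = 3.03 × 10^-4 / 0.0244 = 0.0124 mol/L

0.0124 M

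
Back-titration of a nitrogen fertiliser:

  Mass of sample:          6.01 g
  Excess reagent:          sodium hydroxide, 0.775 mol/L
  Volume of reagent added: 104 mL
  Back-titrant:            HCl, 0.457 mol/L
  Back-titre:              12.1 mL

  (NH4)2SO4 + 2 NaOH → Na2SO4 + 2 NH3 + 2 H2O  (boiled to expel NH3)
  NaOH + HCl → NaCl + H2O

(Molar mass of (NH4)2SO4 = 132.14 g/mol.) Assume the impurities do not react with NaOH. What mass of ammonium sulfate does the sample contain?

4.96 g

n(NaOH) added = 0.104 × 0.775 = 0.0806 mol
n(HCl) used in back-titration = 0.0121 × 0.457 = 5.53 × 10^-3 mol
n(NaOH) left over = 5.53 × 10^-3 mol (1:1 ratio)
n(NaOH) consumed by analyte = 0.0806 − 5.53 × 10^-3 = 0.0751 mol
From the 1:2 ratio, n((NH4)2SO4) = 1/2 × 0.0751 = 0.0375 mol
mass of (NH4)2SO4 = 0.0375 × 132.14 = 4.96 g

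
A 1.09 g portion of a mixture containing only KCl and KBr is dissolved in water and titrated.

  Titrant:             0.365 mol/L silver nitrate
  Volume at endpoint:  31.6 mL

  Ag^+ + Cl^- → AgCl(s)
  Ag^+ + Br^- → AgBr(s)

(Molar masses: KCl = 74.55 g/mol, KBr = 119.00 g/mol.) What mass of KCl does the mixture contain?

0.474 g

n(AgNO3) = 0.0316 × 0.365 = 0.0115 mol
Let x = n(KCl), y = n(KBr).
Titrant: 1x + 1y = 0.0115;  mass: 74.55x + 119.00y = 1.09
Solving, x = 6.36 × 10^-3 mol, y = 5.18 × 10^-3 mol
mass of KCl = 6.36 × 10^-3 × 74.55 = 0.474 g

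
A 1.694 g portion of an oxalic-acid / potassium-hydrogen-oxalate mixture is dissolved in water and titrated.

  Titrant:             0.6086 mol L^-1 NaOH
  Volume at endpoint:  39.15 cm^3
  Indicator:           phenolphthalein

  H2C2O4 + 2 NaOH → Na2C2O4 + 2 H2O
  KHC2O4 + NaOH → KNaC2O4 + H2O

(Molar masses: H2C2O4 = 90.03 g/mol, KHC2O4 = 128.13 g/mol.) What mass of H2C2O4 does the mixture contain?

n(NaOH) = 0.03915 × 0.6086 = 0.02383 mol
Let x = n(H2C2O4), y = n(KHC2O4).
Titrant: 2x + 1y = 0.02383;  mass: 90.03x + 128.13y = 1.694
Solving, x = 8.175 × 10^-3 mol, y = 7.477 × 10^-3 mol
mass of H2C2O4 = 8.175 × 10^-3 × 90.03 = 0.7360 g

0.7360 g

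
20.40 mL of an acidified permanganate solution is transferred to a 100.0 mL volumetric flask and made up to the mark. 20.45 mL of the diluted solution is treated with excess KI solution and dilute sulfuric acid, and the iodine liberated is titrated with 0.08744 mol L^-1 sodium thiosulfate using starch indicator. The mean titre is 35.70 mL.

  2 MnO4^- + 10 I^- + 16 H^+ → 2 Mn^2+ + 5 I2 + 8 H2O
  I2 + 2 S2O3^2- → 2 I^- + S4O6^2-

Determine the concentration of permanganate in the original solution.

0.1497 mol/L

n(S2O3^2-) = 0.03570 × 0.08744 = 3.122 × 10^-3 mol
n(I2) = n(S2O3^2-)/2 = 1.561 × 10^-3 mol
From the 2:5 ratio, n(MnO4^-) in the aliquot = 2/5 × 1.561 × 10^-3 = 6.243 × 10^-4 mol
[MnO4^-]_dilute = 6.243 × 10^-4 / 0.02045 = 0.03053 mol/L
[MnO4^-]_original = 0.03053 × 100.0/20.40 = 0.1497 mol/L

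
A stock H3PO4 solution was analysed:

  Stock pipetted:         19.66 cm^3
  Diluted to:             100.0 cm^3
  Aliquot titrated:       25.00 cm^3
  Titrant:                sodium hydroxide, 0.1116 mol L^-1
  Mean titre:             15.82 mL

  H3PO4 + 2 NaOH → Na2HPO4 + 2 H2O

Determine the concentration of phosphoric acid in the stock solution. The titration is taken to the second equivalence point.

n(NaOH) = 0.01582 × 0.1116 = 1.766 × 10^-3 mol
From the 1:2 ratio, n(H3PO4) in the aliquot = 1/2 × 1.766 × 10^-3 = 8.828 × 10^-4 mol
[H3PO4]_dilute = 8.828 × 10^-4 / 0.02500 = 0.03531 mol/L
Dilution factor = 100.0 / 19.66 = 5.086
[H3PO4]_stock = 0.03531 × 5.086 = 0.1796 mol/L

0.1796 mol/L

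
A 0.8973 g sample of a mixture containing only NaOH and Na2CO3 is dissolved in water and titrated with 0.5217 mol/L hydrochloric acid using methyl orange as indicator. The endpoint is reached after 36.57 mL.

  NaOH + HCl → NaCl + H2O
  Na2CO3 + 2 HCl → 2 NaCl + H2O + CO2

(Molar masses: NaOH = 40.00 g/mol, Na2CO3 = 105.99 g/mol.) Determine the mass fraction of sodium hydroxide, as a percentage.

n(HCl) = 0.03657 × 0.5217 = 0.01908 mol
Let x = n(NaOH), y = n(Na2CO3).
Titrant: 1x + 2y = 0.01908;  mass: 40.00x + 105.99y = 0.8973
Solving, x = 8.755 × 10^-3 mol, y = 5.162 × 10^-3 mol
mass of NaOH = 8.755 × 10^-3 × 40.00 = 0.3502 g
% NaOH = 0.3502 / 0.8973 × 100 = 39.03 %

39.03 %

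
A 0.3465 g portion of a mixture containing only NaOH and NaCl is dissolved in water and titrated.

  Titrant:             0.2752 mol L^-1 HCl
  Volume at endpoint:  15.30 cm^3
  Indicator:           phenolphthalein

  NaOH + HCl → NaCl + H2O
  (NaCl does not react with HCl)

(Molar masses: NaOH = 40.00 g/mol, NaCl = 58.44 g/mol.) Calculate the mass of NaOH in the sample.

n(HCl) = 0.01530 × 0.2752 = 4.211 × 10^-3 mol
Let x = n(NaOH), y = n(NaCl).
Titrant: 1x = 4.211 × 10^-3;  mass: 40.00x + 58.44y = 0.3465
Solving, x = 4.211 × 10^-3 mol, y = 3.047 × 10^-3 mol
mass of NaOH = 4.211 × 10^-3 × 40.00 = 0.1684 g

0.1684 g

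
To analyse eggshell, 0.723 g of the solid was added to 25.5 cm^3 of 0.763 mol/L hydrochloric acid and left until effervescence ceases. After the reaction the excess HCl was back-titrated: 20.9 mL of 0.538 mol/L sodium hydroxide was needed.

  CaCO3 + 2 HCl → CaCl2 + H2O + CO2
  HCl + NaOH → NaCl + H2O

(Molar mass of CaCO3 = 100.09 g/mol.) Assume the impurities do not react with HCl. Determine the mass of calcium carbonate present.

n(HCl) added = 0.0255 × 0.763 = 0.0195 mol
n(NaOH) used in back-titration = 0.0209 × 0.538 = 0.0112 mol
n(HCl) left over = 0.0112 mol (1:1 ratio)
n(HCl) consumed by analyte = 0.0195 − 0.0112 = 8.21 × 10^-3 mol
From the 1:2 ratio, n(CaCO3) = 1/2 × 8.21 × 10^-3 = 4.11 × 10^-3 mol
mass of CaCO3 = 4.11 × 10^-3 × 100.09 = 0.411 g

0.411 g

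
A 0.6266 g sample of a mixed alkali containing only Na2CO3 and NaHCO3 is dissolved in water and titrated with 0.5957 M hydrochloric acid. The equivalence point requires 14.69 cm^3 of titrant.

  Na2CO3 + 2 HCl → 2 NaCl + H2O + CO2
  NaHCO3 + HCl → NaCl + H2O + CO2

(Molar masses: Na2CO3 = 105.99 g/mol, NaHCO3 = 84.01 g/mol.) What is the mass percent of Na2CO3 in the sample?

29.60 %

n(HCl) = 0.01469 × 0.5957 = 8.751 × 10^-3 mol
Let x = n(Na2CO3), y = n(NaHCO3).
Titrant: 2x + 1y = 8.751 × 10^-3;  mass: 105.99x + 84.01y = 0.6266
Solving, x = 1.750 × 10^-3 mol, y = 5.251 × 10^-3 mol
mass of Na2CO3 = 1.750 × 10^-3 × 105.99 = 0.1855 g
% Na2CO3 = 0.1855 / 0.6266 × 100 = 29.60 %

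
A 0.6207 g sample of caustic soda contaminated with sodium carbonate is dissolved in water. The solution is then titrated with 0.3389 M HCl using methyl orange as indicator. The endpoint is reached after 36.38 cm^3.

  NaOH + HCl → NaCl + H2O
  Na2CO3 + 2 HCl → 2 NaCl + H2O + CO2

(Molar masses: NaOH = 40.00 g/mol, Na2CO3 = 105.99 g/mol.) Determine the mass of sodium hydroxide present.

n(HCl) = 0.03638 × 0.3389 = 0.01233 mol
Let x = n(NaOH), y = n(Na2CO3).
Titrant: 1x + 2y = 0.01233;  mass: 40.00x + 105.99y = 0.6207
Solving, x = 2.515 × 10^-3 mol, y = 4.907 × 10^-3 mol
mass of NaOH = 2.515 × 10^-3 × 40.00 = 0.1006 g

0.1006 g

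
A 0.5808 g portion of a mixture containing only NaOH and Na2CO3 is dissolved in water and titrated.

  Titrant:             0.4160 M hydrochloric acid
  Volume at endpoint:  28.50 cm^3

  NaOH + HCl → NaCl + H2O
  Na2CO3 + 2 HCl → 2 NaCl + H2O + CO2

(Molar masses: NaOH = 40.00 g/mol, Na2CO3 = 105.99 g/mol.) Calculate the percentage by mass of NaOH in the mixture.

n(HCl) = 0.02850 × 0.4160 = 0.01186 mol
Let x = n(NaOH), y = n(Na2CO3).
Titrant: 1x + 2y = 0.01186;  mass: 40.00x + 105.99y = 0.5808
Solving, x = 3.656 × 10^-3 mol, y = 4.100 × 10^-3 mol
mass of NaOH = 3.656 × 10^-3 × 40.00 = 0.1462 g
% NaOH = 0.1462 / 0.5808 × 100 = 25.18 %

25.18 %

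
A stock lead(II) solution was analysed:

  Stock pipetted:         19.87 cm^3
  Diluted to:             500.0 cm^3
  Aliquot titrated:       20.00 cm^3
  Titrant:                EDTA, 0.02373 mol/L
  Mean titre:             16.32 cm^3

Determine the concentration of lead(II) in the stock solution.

0.4873 mol/L

Pb^2+ + EDTA^4- → [Pb(EDTA)]^2-
n(EDTA) = 0.01632 × 0.02373 = 3.873 × 10^-4 mol
n(Pb2+) in the aliquot = 3.873 × 10^-4 mol (1:1 ratio)
[Pb2+]_dilute = 3.873 × 10^-4 / 0.02000 = 0.01936 mol/L
Dilution factor = 500.0 / 19.87 = 25.16
[Pb2+]_stock = 0.01936 × 25.16 = 0.4873 mol/L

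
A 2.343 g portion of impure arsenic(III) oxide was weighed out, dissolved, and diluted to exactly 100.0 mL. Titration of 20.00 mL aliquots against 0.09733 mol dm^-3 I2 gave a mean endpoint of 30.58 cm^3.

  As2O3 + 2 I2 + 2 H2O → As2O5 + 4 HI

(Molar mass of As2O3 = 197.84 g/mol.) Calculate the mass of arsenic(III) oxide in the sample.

n(I2) per titration = 0.03058 × 0.09733 = 2.976 × 10^-3 mol
From the 1:2 ratio, n(As2O3) in each aliquot = 1/2 × 2.976 × 10^-3 = 1.488 × 10^-3 mol
n(As2O3) in the whole flask = 1.488 × 10^-3 × 100.0/20.00 = 7.441 × 10^-3 mol
mass of As2O3 = 7.441 × 10^-3 × 197.84 = 1.472 g

1.472 g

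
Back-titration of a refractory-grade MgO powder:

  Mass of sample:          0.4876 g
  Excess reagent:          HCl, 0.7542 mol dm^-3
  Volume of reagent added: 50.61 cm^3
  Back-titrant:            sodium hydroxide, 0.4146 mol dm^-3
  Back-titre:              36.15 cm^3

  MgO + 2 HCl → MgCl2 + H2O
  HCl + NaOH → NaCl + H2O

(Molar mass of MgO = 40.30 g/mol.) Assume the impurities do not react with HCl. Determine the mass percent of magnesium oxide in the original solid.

95.80 %

n(HCl) added = 0.05061 × 0.7542 = 0.03817 mol
n(NaOH) used in back-titration = 0.03615 × 0.4146 = 0.01499 mol
n(HCl) left over = 0.01499 mol (1:1 ratio)
n(HCl) consumed by analyte = 0.03817 − 0.01499 = 0.02318 mol
From the 1:2 ratio, n(MgO) = 1/2 × 0.02318 = 0.01159 mol
mass of MgO = 0.01159 × 40.30 = 0.4671 g
% MgO = 0.4671 / 0.4876 × 100 = 95.80 %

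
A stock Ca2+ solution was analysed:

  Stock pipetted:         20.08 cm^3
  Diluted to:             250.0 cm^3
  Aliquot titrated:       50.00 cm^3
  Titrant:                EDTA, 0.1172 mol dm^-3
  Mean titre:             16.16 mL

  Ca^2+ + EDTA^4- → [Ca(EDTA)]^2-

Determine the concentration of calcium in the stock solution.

n(EDTA) = 0.01616 × 0.1172 = 1.894 × 10^-3 mol
n(Ca2+) in the aliquot = 1.894 × 10^-3 mol (1:1 ratio)
[Ca2+]_dilute = 1.894 × 10^-3 / 0.05000 = 0.03788 mol/L
Dilution factor = 250.0 / 20.08 = 12.45
[Ca2+]_stock = 0.03788 × 12.45 = 0.4716 mol/L

0.4716 mol/L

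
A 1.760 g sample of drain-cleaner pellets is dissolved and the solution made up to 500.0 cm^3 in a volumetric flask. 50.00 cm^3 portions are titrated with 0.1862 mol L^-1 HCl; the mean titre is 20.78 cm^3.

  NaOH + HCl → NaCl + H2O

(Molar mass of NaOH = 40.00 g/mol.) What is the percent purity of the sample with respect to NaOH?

87.94 %

n(HCl) per titration = 0.02078 × 0.1862 = 3.869 × 10^-3 mol
n(NaOH) in each aliquot = 3.869 × 10^-3 mol (1:1 ratio)
n(NaOH) in the whole flask = 3.869 × 10^-3 × 500.0/50.00 = 0.03869 mol
mass of NaOH = 0.03869 × 40.00 = 1.548 g
% NaOH = 1.548 / 1.760 × 100 = 87.94 %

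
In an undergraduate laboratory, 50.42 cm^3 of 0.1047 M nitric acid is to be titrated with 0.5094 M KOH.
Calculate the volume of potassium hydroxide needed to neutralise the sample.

HNO3 + KOH → KNO3 + H2O
n(HNO3) = 0.05042 L × 0.1047 mol/L = 5.279 × 10^-3 mol
n(KOH) = 5.279 × 10^-3 mol (1:1 stoichiometry)
V(KOH) = 5.279 × 10^-3 mol / 0.5094 mol/L = 0.01036 L = 10.36 mL

10.36 mL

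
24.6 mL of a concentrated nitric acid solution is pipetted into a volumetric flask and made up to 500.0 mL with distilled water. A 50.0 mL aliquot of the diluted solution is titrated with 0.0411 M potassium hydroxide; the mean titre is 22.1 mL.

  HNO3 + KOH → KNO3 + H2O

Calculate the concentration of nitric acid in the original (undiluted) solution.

n(KOH) = 0.0221 × 0.0411 = 9.08 × 10^-4 mol
n(HNO3) in the aliquot = 9.08 × 10^-4 mol (1:1 ratio)
[HNO3]_dilute = 9.08 × 10^-4 / 0.0500 = 0.0182 mol/L
Dilution factor = 500.0 / 24.6 = 20.33
[HNO3]_stock = 0.0182 × 20.33 = 0.369 mol/L

0.369 M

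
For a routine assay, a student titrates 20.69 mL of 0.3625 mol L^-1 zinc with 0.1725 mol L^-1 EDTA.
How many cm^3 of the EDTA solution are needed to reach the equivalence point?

Zn^2+ + EDTA^4- → [Zn(EDTA)]^2-
n(Zn2+) = 0.02069 L × 0.3625 mol/L = 7.500 × 10^-3 mol
n(EDTA) = 7.500 × 10^-3 mol (1:1 stoichiometry)
V(EDTA) = 7.500 × 10^-3 mol / 0.1725 mol/L = 0.04348 L = 43.48 mL

43.48 mL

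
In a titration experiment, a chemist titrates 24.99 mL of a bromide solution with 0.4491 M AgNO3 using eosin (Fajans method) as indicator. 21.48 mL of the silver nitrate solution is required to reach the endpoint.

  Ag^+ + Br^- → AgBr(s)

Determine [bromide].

0.3860 M

n(AgNO3) = 0.02148 L × 0.4491 mol/L = 9.647 × 10^-3 mol
n(Br-) = 9.647 × 10^-3 mol (1:1 mole ratio)
[Br-] = 9.647 × 10^-3 mol / 0.02499 L = 0.3860 mol/L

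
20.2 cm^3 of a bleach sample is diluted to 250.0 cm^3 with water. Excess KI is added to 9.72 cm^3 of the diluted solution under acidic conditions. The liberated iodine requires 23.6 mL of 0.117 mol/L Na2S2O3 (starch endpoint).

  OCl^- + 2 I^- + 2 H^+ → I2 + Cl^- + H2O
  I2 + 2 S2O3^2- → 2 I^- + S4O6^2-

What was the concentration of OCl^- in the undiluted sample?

n(S2O3^2-) = 0.0236 × 0.117 = 2.76 × 10^-3 mol
n(I2) = n(S2O3^2-)/2 = 1.38 × 10^-3 mol
n(OCl^-) in the aliquot = 1.38 × 10^-3 mol (1:1 ratio)
[OCl^-]_dilute = 1.38 × 10^-3 / 0.00972 = 0.142 mol/L
[OCl^-]_original = 0.142 × 250.0/20.2 = 1.76 mol/L

1.76 mol/L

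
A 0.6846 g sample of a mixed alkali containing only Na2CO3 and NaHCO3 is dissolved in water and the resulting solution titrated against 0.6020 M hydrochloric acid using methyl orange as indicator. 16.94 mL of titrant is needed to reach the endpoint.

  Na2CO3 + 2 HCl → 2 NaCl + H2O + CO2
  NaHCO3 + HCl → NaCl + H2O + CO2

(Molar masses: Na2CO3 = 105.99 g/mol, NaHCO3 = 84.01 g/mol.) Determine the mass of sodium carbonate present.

n(HCl) = 0.01694 × 0.6020 = 0.01020 mol
Let x = n(Na2CO3), y = n(NaHCO3).
Titrant: 2x + 1y = 0.01020;  mass: 105.99x + 84.01y = 0.6846
Solving, x = 2.775 × 10^-3 mol, y = 4.648 × 10^-3 mol
mass of Na2CO3 = 2.775 × 10^-3 × 105.99 = 0.2941 g

0.2941 g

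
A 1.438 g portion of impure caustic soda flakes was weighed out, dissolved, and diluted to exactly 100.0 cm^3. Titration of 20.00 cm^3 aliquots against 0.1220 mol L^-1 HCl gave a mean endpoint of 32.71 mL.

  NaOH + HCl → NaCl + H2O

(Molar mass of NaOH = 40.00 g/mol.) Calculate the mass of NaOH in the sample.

0.7981 g

n(HCl) per titration = 0.03271 × 0.1220 = 3.991 × 10^-3 mol
n(NaOH) in each aliquot = 3.991 × 10^-3 mol (1:1 ratio)
n(NaOH) in the whole flask = 3.991 × 10^-3 × 100.0/20.00 = 0.01995 mol
mass of NaOH = 0.01995 × 40.00 = 0.7981 g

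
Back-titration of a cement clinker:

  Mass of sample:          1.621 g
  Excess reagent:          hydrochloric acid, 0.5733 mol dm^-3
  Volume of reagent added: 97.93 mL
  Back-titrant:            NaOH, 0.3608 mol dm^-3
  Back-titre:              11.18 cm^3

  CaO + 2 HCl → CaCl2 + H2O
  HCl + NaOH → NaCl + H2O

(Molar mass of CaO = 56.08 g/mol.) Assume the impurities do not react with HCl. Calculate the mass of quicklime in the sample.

1.461 g

n(HCl) added = 0.09793 × 0.5733 = 0.05614 mol
n(NaOH) used in back-titration = 0.01118 × 0.3608 = 4.034 × 10^-3 mol
n(HCl) left over = 4.034 × 10^-3 mol (1:1 ratio)
n(HCl) consumed by analyte = 0.05614 − 4.034 × 10^-3 = 0.05211 mol
From the 1:2 ratio, n(CaO) = 1/2 × 0.05211 = 0.02605 mol
mass of CaO = 0.02605 × 56.08 = 1.461 g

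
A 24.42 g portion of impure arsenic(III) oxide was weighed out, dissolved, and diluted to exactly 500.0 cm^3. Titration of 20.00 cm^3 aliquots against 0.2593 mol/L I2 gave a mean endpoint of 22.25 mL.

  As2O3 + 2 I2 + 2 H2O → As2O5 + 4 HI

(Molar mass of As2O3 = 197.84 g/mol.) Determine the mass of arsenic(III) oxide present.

n(I2) per titration = 0.02225 × 0.2593 = 5.769 × 10^-3 mol
From the 1:2 ratio, n(As2O3) in each aliquot = 1/2 × 5.769 × 10^-3 = 2.885 × 10^-3 mol
n(As2O3) in the whole flask = 2.885 × 10^-3 × 500.0/20.00 = 0.07212 mol
mass of As2O3 = 0.07212 × 197.84 = 14.27 g

14.27 g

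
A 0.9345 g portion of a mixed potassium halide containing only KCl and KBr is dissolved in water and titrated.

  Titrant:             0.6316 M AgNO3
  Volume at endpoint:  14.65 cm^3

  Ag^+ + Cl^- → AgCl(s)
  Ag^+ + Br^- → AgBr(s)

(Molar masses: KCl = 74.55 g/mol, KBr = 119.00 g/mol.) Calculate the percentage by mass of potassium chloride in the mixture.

n(AgNO3) = 0.01465 × 0.6316 = 9.253 × 10^-3 mol
Let x = n(KCl), y = n(KBr).
Titrant: 1x + 1y = 9.253 × 10^-3;  mass: 74.55x + 119.00y = 0.9345
Solving, x = 3.748 × 10^-3 mol, y = 5.505 × 10^-3 mol
mass of KCl = 3.748 × 10^-3 × 74.55 = 0.2794 g
% KCl = 0.2794 / 0.9345 × 100 = 29.90 %

29.90 %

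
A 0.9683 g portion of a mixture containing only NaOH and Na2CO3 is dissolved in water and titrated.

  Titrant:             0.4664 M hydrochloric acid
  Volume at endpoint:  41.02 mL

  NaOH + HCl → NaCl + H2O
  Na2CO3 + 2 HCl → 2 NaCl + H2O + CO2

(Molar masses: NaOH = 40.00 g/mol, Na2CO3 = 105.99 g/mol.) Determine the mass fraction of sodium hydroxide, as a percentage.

n(HCl) = 0.04102 × 0.4664 = 0.01913 mol
Let x = n(NaOH), y = n(Na2CO3).
Titrant: 1x + 2y = 0.01913;  mass: 40.00x + 105.99y = 0.9683
Solving, x = 3.508 × 10^-3 mol, y = 7.812 × 10^-3 mol
mass of NaOH = 3.508 × 10^-3 × 40.00 = 0.1403 g
% NaOH = 0.1403 / 0.9683 × 100 = 14.49 %

14.49 %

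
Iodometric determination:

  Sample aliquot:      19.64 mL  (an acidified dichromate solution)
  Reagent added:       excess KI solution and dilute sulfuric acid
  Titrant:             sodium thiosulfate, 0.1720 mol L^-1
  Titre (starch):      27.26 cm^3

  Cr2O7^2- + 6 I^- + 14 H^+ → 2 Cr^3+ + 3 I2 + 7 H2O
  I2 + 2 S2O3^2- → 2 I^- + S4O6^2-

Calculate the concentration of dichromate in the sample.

n(S2O3^2-) = 0.02726 × 0.1720 = 4.689 × 10^-3 mol
n(I2) = n(S2O3^2-)/2 = 2.344 × 10^-3 mol
From the 1:3 ratio, n(Cr2O7^2-) in the aliquot = 1/3 × 2.344 × 10^-3 = 7.815 × 10^-4 mol
[Cr2O7^2-] = 7.815 × 10^-4 / 0.01964 = 0.03979 mol/L

0.03979 mol/L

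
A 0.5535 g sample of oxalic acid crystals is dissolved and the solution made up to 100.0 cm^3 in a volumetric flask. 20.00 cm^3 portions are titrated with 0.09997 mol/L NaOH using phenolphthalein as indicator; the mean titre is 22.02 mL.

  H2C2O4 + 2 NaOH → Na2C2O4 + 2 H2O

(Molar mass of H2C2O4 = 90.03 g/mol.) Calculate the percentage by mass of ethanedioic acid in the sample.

n(NaOH) per titration = 0.02202 × 0.09997 = 2.201 × 10^-3 mol
From the 1:2 ratio, n(H2C2O4) in each aliquot = 1/2 × 2.201 × 10^-3 = 1.101 × 10^-3 mol
n(H2C2O4) in the whole flask = 1.101 × 10^-3 × 100.0/20.00 = 5.503 × 10^-3 mol
mass of H2C2O4 = 5.503 × 10^-3 × 90.03 = 0.4955 g
% H2C2O4 = 0.4955 / 0.5535 × 100 = 89.52 %

89.52 %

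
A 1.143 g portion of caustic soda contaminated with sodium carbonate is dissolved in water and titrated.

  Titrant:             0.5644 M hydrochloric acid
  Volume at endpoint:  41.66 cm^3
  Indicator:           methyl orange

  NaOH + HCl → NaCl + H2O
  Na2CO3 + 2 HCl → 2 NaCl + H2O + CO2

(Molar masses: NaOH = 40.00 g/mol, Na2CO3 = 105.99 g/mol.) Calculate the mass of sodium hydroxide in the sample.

0.3172 g

n(HCl) = 0.04166 × 0.5644 = 0.02351 mol
Let x = n(NaOH), y = n(Na2CO3).
Titrant: 1x + 2y = 0.02351;  mass: 40.00x + 105.99y = 1.143
Solving, x = 7.931 × 10^-3 mol, y = 7.791 × 10^-3 mol
mass of NaOH = 7.931 × 10^-3 × 40.00 = 0.3172 g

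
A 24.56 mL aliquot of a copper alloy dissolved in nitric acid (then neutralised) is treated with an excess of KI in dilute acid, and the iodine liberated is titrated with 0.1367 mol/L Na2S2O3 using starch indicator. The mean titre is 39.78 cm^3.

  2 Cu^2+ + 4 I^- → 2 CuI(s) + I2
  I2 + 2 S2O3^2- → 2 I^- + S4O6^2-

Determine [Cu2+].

n(S2O3^2-) = 0.03978 × 0.1367 = 5.438 × 10^-3 mol
n(I2) = n(S2O3^2-)/2 = 2.719 × 10^-3 mol
From the 2:1 ratio, n(Cu2+) in the aliquot = 2/1 × 2.719 × 10^-3 = 5.438 × 10^-3 mol
[Cu2+] = 5.438 × 10^-3 / 0.02456 = 0.2214 mol/L

0.2214 mol/L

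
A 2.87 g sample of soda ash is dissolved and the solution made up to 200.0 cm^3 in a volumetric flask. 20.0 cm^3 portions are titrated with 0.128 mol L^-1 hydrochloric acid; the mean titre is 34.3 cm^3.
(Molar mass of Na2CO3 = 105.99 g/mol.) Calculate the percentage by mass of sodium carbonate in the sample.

Na2CO3 + 2 HCl → 2 NaCl + H2O + CO2
n(HCl) per titration = 0.0343 × 0.128 = 4.39 × 10^-3 mol
From the 1:2 ratio, n(Na2CO3) in each aliquot = 1/2 × 4.39 × 10^-3 = 2.20 × 10^-3 mol
n(Na2CO3) in the whole flask = 2.20 × 10^-3 × 200.0/20.0 = 0.0220 mol
mass of Na2CO3 = 0.0220 × 105.99 = 2.33 g
% Na2CO3 = 2.33 / 2.87 × 100 = 81.1 %

81.1 %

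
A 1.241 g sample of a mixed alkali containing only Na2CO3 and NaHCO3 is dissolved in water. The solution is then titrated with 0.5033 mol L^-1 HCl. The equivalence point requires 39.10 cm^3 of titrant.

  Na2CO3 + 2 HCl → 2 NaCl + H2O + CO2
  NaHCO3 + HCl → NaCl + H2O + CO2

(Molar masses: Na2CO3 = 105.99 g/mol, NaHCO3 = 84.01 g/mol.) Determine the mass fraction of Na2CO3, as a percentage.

56.76 %

n(HCl) = 0.03910 × 0.5033 = 0.01968 mol
Let x = n(Na2CO3), y = n(NaHCO3).
Titrant: 2x + 1y = 0.01968;  mass: 105.99x + 84.01y = 1.241
Solving, x = 6.646 × 10^-3 mol, y = 6.388 × 10^-3 mol
mass of Na2CO3 = 6.646 × 10^-3 × 105.99 = 0.7044 g
% Na2CO3 = 0.7044 / 1.241 × 100 = 56.76 %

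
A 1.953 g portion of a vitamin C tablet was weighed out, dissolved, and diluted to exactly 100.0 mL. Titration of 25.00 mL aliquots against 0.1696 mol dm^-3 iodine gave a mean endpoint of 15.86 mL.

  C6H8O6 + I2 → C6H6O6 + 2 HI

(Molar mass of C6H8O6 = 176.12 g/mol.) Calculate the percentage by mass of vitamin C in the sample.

97.03 %

n(I2) per titration = 0.01586 × 0.1696 = 2.690 × 10^-3 mol
n(C6H8O6) in each aliquot = 2.690 × 10^-3 mol (1:1 ratio)
n(C6H8O6) in the whole flask = 2.690 × 10^-3 × 100.0/25.00 = 0.01076 mol
mass of C6H8O6 = 0.01076 × 176.12 = 1.895 g
% C6H8O6 = 1.895 / 1.953 × 100 = 97.03 %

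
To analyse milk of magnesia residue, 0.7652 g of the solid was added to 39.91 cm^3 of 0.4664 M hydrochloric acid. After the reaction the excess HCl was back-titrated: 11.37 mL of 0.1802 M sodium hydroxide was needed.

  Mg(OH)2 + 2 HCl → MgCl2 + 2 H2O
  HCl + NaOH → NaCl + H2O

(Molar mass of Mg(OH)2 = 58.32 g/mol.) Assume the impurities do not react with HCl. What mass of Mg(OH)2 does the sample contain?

0.4830 g

n(HCl) added = 0.03991 × 0.4664 = 0.01861 mol
n(NaOH) used in back-titration = 0.01137 × 0.1802 = 2.049 × 10^-3 mol
n(HCl) left over = 2.049 × 10^-3 mol (1:1 ratio)
n(HCl) consumed by analyte = 0.01861 − 2.049 × 10^-3 = 0.01657 mol
From the 1:2 ratio, n(Mg(OH)2) = 1/2 × 0.01657 = 8.283 × 10^-3 mol
mass of Mg(OH)2 = 8.283 × 10^-3 × 58.32 = 0.4830 g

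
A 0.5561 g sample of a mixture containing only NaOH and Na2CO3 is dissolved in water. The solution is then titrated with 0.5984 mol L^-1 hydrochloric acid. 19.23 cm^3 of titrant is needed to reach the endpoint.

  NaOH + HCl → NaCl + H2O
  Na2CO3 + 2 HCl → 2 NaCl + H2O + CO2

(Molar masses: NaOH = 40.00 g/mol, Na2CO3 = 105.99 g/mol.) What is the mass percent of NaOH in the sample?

29.74 %

n(HCl) = 0.01923 × 0.5984 = 0.01151 mol
Let x = n(NaOH), y = n(Na2CO3).
Titrant: 1x + 2y = 0.01151;  mass: 40.00x + 105.99y = 0.5561
Solving, x = 4.134 × 10^-3 mol, y = 3.686 × 10^-3 mol
mass of NaOH = 4.134 × 10^-3 × 40.00 = 0.1654 g
% NaOH = 0.1654 / 0.5561 × 100 = 29.74 %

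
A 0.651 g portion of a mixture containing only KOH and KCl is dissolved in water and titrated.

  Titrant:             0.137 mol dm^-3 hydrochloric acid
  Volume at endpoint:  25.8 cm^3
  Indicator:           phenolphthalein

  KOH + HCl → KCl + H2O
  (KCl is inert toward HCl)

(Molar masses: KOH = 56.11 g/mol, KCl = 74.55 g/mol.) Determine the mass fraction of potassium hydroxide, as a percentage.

30.5 %

n(HCl) = 0.0258 × 0.137 = 3.53 × 10^-3 mol
Let x = n(KOH), y = n(KCl).
Titrant: 1x = 3.53 × 10^-3;  mass: 56.11x + 74.55y = 0.651
Solving, x = 3.53 × 10^-3 mol, y = 6.07 × 10^-3 mol
mass of KOH = 3.53 × 10^-3 × 56.11 = 0.198 g
% KOH = 0.198 / 0.651 × 100 = 30.5 %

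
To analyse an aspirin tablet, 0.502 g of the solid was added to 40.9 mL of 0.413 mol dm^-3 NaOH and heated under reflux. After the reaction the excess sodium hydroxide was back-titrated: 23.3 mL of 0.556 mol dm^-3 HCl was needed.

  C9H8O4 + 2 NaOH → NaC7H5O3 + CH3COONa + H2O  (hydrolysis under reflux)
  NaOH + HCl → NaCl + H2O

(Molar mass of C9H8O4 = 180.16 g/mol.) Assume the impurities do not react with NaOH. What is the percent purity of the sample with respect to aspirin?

n(NaOH) added = 0.0409 × 0.413 = 0.0169 mol
n(HCl) used in back-titration = 0.0233 × 0.556 = 0.0130 mol
n(NaOH) left over = 0.0130 mol (1:1 ratio)
n(NaOH) consumed by analyte = 0.0169 − 0.0130 = 3.94 × 10^-3 mol
From the 1:2 ratio, n(C9H8O4) = 1/2 × 3.94 × 10^-3 = 1.97 × 10^-3 mol
mass of C9H8O4 = 1.97 × 10^-3 × 180.16 = 0.355 g
% C9H8O4 = 0.355 / 0.502 × 100 = 70.6 %

70.6 %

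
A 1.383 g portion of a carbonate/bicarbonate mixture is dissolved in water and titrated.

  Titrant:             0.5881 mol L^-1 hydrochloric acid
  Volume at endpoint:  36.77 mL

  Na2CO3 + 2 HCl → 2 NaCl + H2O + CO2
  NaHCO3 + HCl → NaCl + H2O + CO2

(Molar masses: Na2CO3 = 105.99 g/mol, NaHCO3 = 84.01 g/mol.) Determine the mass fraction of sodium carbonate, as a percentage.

n(HCl) = 0.03677 × 0.5881 = 0.02162 mol
Let x = n(Na2CO3), y = n(NaHCO3).
Titrant: 2x + 1y = 0.02162;  mass: 105.99x + 84.01y = 1.383
Solving, x = 6.991 × 10^-3 mol, y = 7.642 × 10^-3 mol
mass of Na2CO3 = 6.991 × 10^-3 × 105.99 = 0.7410 g
% Na2CO3 = 0.7410 / 1.383 × 100 = 53.58 %

53.58 %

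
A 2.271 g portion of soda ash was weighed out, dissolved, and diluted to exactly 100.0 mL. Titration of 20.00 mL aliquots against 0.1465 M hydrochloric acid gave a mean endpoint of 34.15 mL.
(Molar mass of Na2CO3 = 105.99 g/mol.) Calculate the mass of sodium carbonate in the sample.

1.326 g

Na2CO3 + 2 HCl → 2 NaCl + H2O + CO2
n(HCl) per titration = 0.03415 × 0.1465 = 5.003 × 10^-3 mol
From the 1:2 ratio, n(Na2CO3) in each aliquot = 1/2 × 5.003 × 10^-3 = 2.501 × 10^-3 mol
n(Na2CO3) in the whole flask = 2.501 × 10^-3 × 100.0/20.00 = 0.01251 mol
mass of Na2CO3 = 0.01251 × 105.99 = 1.326 g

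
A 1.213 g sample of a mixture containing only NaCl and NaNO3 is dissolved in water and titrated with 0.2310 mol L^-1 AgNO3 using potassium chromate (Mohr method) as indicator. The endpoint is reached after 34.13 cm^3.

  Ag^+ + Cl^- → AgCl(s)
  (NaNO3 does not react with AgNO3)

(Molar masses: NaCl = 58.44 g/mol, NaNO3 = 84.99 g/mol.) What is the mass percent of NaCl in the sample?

n(AgNO3) = 0.03413 × 0.2310 = 7.884 × 10^-3 mol
Let x = n(NaCl), y = n(NaNO3).
Titrant: 1x = 7.884 × 10^-3;  mass: 58.44x + 84.99y = 1.213
Solving, x = 7.884 × 10^-3 mol, y = 8.851 × 10^-3 mol
mass of NaCl = 7.884 × 10^-3 × 58.44 = 0.4607 g
% NaCl = 0.4607 / 1.213 × 100 = 37.98 %

37.98 %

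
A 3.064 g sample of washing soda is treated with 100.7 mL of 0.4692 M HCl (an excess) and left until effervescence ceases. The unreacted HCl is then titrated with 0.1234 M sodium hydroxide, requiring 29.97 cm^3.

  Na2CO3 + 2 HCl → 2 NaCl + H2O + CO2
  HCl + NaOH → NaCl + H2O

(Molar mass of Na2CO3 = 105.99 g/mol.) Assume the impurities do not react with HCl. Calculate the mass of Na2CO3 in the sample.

n(HCl) added = 0.1007 × 0.4692 = 0.04725 mol
n(NaOH) used in back-titration = 0.02997 × 0.1234 = 3.698 × 10^-3 mol
n(HCl) left over = 3.698 × 10^-3 mol (1:1 ratio)
n(HCl) consumed by analyte = 0.04725 − 3.698 × 10^-3 = 0.04355 mol
From the 1:2 ratio, n(Na2CO3) = 1/2 × 0.04355 = 0.02178 mol
mass of Na2CO3 = 0.02178 × 105.99 = 2.308 g

2.308 g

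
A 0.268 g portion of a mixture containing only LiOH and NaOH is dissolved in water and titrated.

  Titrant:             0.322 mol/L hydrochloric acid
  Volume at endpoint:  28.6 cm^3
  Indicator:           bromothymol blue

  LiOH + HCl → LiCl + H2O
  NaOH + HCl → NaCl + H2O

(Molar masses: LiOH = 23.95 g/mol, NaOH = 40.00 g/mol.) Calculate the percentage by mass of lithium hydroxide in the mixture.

n(HCl) = 0.0286 × 0.322 = 9.21 × 10^-3 mol
Let x = n(LiOH), y = n(NaOH).
Titrant: 1x + 1y = 9.21 × 10^-3;  mass: 23.95x + 40.00y = 0.268
Solving, x = 6.25 × 10^-3 mol, y = 2.96 × 10^-3 mol
mass of LiOH = 6.25 × 10^-3 × 23.95 = 0.150 g
% LiOH = 0.150 / 0.268 × 100 = 55.9 %

55.9 %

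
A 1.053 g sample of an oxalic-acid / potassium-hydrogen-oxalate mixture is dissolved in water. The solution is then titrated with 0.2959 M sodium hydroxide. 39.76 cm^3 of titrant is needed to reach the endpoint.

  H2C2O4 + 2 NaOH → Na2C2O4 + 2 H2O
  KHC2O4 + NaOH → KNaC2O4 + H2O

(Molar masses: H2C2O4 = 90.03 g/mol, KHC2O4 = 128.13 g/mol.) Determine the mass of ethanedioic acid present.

0.2461 g

n(NaOH) = 0.03976 × 0.2959 = 0.01176 mol
Let x = n(H2C2O4), y = n(KHC2O4).
Titrant: 2x + 1y = 0.01176;  mass: 90.03x + 128.13y = 1.053
Solving, x = 2.734 × 10^-3 mol, y = 6.297 × 10^-3 mol
mass of H2C2O4 = 2.734 × 10^-3 × 90.03 = 0.2461 g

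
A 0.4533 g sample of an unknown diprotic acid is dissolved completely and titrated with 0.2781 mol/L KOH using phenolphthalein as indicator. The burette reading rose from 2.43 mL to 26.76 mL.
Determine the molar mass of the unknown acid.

134.0 g/mol

n(KOH) = 0.02433 L × 0.2781 mol/L = 6.766 × 10^-3 mol
From the 1:2 ratio, n(H2A) = 1/2 × 6.766 × 10^-3 = 3.383 × 10^-3 mol
M = m / n = 0.4533 g / 3.383 × 10^-3 mol = 134.0 g/mol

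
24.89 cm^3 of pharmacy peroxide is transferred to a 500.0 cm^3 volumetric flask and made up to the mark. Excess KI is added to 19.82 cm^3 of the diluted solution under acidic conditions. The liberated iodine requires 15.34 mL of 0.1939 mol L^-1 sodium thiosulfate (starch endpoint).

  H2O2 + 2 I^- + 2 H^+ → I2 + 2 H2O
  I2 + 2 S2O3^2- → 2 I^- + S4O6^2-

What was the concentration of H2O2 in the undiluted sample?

1.507 mol/L

n(S2O3^2-) = 0.01534 × 0.1939 = 2.974 × 10^-3 mol
n(I2) = n(S2O3^2-)/2 = 1.487 × 10^-3 mol
n(H2O2) in the aliquot = 1.487 × 10^-3 mol (1:1 ratio)
[H2O2]_dilute = 1.487 × 10^-3 / 0.01982 = 0.07504 mol/L
[H2O2]_original = 0.07504 × 500.0/24.89 = 1.507 mol/L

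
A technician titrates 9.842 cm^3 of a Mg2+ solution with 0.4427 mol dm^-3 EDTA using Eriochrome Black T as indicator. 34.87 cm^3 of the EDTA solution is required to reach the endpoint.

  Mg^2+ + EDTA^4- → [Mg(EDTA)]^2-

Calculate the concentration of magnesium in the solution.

1.568 mol/L

n(EDTA) = 0.03487 L × 0.4427 mol/L = 0.01544 mol
n(Mg2+) = 0.01544 mol (1:1 mole ratio)
[Mg2+] = 0.01544 mol / 0.009842 L = 1.568 mol/L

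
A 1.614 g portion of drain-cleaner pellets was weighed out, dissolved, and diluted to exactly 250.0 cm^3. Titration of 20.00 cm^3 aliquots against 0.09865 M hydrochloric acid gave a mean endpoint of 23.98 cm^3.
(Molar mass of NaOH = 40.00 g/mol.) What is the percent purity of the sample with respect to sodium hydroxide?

73.28 %

NaOH + HCl → NaCl + H2O
n(HCl) per titration = 0.02398 × 0.09865 = 2.366 × 10^-3 mol
n(NaOH) in each aliquot = 2.366 × 10^-3 mol (1:1 ratio)
n(NaOH) in the whole flask = 2.366 × 10^-3 × 250.0/20.00 = 0.02957 mol
mass of NaOH = 0.02957 × 40.00 = 1.183 g
% NaOH = 1.183 / 1.614 × 100 = 73.28 %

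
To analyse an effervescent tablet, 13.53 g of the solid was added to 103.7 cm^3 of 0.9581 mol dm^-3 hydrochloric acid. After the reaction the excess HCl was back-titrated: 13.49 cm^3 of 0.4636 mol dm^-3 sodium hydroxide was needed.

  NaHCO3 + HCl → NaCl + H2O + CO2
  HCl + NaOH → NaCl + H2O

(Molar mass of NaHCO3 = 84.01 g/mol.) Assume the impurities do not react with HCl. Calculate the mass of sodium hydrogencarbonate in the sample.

7.821 g

n(HCl) added = 0.1037 × 0.9581 = 0.09935 mol
n(NaOH) used in back-titration = 0.01349 × 0.4636 = 6.254 × 10^-3 mol
n(HCl) left over = 6.254 × 10^-3 mol (1:1 ratio)
n(HCl) consumed by analyte = 0.09935 − 6.254 × 10^-3 = 0.09310 mol
n(NaHCO3) = 0.09310 mol (1:1 ratio)
mass of NaHCO3 = 0.09310 × 84.01 = 7.821 g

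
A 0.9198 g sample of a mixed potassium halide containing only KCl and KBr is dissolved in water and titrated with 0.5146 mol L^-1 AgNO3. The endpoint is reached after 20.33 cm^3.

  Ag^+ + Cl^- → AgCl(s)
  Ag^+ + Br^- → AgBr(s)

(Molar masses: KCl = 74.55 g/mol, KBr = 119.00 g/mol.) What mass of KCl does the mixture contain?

0.5453 g

n(AgNO3) = 0.02033 × 0.5146 = 0.01046 mol
Let x = n(KCl), y = n(KBr).
Titrant: 1x + 1y = 0.01046;  mass: 74.55x + 119.00y = 0.9198
Solving, x = 7.315 × 10^-3 mol, y = 3.147 × 10^-3 mol
mass of KCl = 7.315 × 10^-3 × 74.55 = 0.5453 g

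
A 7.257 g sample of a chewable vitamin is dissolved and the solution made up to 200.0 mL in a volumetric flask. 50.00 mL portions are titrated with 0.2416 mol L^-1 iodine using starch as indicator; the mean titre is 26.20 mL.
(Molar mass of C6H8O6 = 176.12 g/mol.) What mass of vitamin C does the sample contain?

C6H8O6 + I2 → C6H6O6 + 2 HI
n(I2) per titration = 0.02620 × 0.2416 = 6.330 × 10^-3 mol
n(C6H8O6) in each aliquot = 6.330 × 10^-3 mol (1:1 ratio)
n(C6H8O6) in the whole flask = 6.330 × 10^-3 × 200.0/50.00 = 0.02532 mol
mass of C6H8O6 = 0.02532 × 176.12 = 4.459 g

4.459 g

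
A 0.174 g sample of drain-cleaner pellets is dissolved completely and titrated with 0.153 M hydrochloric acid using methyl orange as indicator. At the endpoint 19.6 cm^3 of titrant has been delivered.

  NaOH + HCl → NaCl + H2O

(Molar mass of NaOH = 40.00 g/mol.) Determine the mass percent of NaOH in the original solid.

68.9 %

n(HCl) = 0.0196 L × 0.153 mol/L = 3.00 × 10^-3 mol
n(NaOH) = 3.00 × 10^-3 mol (1:1 ratio)
mass of NaOH = 3.00 × 10^-3 × 40.00 g/mol = 0.120 g
% NaOH = 0.120 / 0.174 × 100 = 68.9 %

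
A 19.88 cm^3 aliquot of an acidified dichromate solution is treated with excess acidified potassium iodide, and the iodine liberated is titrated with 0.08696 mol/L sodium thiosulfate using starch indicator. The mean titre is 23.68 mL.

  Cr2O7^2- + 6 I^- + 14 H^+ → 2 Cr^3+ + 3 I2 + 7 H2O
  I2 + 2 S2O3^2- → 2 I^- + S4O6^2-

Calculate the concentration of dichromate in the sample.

0.01726 mol/L

n(S2O3^2-) = 0.02368 × 0.08696 = 2.059 × 10^-3 mol
n(I2) = n(S2O3^2-)/2 = 1.030 × 10^-3 mol
From the 1:3 ratio, n(Cr2O7^2-) in the aliquot = 1/3 × 1.030 × 10^-3 = 3.432 × 10^-4 mol
[Cr2O7^2-] = 3.432 × 10^-4 / 0.01988 = 0.01726 mol/L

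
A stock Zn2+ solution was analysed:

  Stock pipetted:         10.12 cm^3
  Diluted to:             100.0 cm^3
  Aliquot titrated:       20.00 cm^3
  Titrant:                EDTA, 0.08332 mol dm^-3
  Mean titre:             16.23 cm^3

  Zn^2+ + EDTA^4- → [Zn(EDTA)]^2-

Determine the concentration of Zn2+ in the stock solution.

n(EDTA) = 0.01623 × 0.08332 = 1.352 × 10^-3 mol
n(Zn2+) in the aliquot = 1.352 × 10^-3 mol (1:1 ratio)
[Zn2+]_dilute = 1.352 × 10^-3 / 0.02000 = 0.06761 mol/L
Dilution factor = 100.0 / 10.12 = 9.881
[Zn2+]_stock = 0.06761 × 9.881 = 0.6681 mol/L

0.6681 mol/L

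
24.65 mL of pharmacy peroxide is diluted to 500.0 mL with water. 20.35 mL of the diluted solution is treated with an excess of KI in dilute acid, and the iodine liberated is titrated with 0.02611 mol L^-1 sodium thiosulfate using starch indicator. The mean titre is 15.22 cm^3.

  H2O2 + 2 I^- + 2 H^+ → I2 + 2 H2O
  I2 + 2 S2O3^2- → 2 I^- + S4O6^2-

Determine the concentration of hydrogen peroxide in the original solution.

0.1981 mol/L

n(S2O3^2-) = 0.01522 × 0.02611 = 3.974 × 10^-4 mol
n(I2) = n(S2O3^2-)/2 = 1.987 × 10^-4 mol
n(H2O2) in the aliquot = 1.987 × 10^-4 mol (1:1 ratio)
[H2O2]_dilute = 1.987 × 10^-4 / 0.02035 = 0.009764 mol/L
[H2O2]_original = 0.009764 × 500.0/24.65 = 0.1981 mol/L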